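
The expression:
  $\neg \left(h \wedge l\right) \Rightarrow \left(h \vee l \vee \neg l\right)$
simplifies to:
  $\text{True}$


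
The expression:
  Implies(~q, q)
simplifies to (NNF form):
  q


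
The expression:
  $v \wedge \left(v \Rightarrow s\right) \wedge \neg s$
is never true.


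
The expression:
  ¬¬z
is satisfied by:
  {z: True}


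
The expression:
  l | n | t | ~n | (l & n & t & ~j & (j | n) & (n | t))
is always true.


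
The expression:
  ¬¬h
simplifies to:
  h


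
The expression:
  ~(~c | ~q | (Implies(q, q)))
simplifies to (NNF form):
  False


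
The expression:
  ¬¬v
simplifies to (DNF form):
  v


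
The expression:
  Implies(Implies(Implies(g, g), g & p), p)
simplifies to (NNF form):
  True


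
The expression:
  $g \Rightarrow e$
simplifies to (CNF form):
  $e \vee \neg g$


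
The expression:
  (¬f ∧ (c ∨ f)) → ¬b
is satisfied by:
  {f: True, c: False, b: False}
  {f: False, c: False, b: False}
  {b: True, f: True, c: False}
  {b: True, f: False, c: False}
  {c: True, f: True, b: False}
  {c: True, f: False, b: False}
  {c: True, b: True, f: True}


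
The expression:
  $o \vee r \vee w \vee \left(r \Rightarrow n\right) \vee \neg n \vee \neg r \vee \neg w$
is always true.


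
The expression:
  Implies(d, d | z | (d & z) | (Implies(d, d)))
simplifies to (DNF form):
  True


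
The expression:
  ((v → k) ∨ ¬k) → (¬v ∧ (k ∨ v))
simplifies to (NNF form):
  k ∧ ¬v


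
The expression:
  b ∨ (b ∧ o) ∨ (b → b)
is always true.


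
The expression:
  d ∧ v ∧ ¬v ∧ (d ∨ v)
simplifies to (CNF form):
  False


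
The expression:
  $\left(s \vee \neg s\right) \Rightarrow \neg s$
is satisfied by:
  {s: False}


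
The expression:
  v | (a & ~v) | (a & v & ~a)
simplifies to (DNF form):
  a | v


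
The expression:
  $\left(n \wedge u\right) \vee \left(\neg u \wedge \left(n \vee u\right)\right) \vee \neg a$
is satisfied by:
  {n: True, a: False}
  {a: False, n: False}
  {a: True, n: True}


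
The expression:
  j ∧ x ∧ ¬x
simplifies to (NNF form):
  False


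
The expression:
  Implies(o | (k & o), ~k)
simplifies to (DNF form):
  ~k | ~o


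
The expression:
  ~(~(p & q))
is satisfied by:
  {p: True, q: True}


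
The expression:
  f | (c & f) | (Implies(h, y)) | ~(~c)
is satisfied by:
  {y: True, c: True, f: True, h: False}
  {y: True, c: True, f: False, h: False}
  {y: True, f: True, c: False, h: False}
  {y: True, f: False, c: False, h: False}
  {c: True, f: True, y: False, h: False}
  {c: True, f: False, y: False, h: False}
  {f: True, y: False, c: False, h: False}
  {f: False, y: False, c: False, h: False}
  {h: True, y: True, c: True, f: True}
  {h: True, y: True, c: True, f: False}
  {h: True, y: True, f: True, c: False}
  {h: True, y: True, f: False, c: False}
  {h: True, c: True, f: True, y: False}
  {h: True, c: True, f: False, y: False}
  {h: True, f: True, c: False, y: False}


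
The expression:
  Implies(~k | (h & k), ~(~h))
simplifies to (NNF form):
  h | k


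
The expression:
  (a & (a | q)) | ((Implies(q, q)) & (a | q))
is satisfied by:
  {a: True, q: True}
  {a: True, q: False}
  {q: True, a: False}


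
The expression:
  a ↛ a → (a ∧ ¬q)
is always true.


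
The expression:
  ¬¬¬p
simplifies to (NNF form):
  ¬p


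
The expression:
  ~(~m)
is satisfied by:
  {m: True}


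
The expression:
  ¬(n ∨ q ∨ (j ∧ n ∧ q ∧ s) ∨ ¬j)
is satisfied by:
  {j: True, n: False, q: False}


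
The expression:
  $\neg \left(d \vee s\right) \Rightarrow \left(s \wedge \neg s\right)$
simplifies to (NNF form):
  $d \vee s$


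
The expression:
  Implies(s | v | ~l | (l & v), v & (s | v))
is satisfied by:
  {l: True, v: True, s: False}
  {v: True, s: False, l: False}
  {l: True, v: True, s: True}
  {v: True, s: True, l: False}
  {l: True, s: False, v: False}


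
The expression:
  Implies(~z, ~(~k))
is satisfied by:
  {k: True, z: True}
  {k: True, z: False}
  {z: True, k: False}


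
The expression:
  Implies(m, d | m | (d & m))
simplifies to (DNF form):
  True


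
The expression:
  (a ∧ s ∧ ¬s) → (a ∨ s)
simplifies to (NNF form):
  True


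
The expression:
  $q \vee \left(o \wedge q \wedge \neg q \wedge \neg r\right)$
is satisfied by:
  {q: True}


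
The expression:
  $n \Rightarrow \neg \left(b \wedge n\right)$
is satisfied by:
  {n: False, b: False}
  {b: True, n: False}
  {n: True, b: False}


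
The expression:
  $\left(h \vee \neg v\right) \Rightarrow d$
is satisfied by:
  {d: True, v: True, h: False}
  {d: True, v: False, h: False}
  {d: True, h: True, v: True}
  {d: True, h: True, v: False}
  {v: True, h: False, d: False}


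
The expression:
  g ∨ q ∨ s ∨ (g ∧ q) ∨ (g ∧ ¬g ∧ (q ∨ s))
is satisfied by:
  {q: True, g: True, s: True}
  {q: True, g: True, s: False}
  {q: True, s: True, g: False}
  {q: True, s: False, g: False}
  {g: True, s: True, q: False}
  {g: True, s: False, q: False}
  {s: True, g: False, q: False}


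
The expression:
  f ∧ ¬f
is never true.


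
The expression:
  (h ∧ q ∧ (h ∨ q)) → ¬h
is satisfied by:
  {h: False, q: False}
  {q: True, h: False}
  {h: True, q: False}


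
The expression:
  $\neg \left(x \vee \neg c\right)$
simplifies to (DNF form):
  $c \wedge \neg x$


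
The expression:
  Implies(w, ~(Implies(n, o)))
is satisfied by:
  {n: True, o: False, w: False}
  {o: False, w: False, n: False}
  {n: True, o: True, w: False}
  {o: True, n: False, w: False}
  {w: True, n: True, o: False}


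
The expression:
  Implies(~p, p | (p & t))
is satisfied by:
  {p: True}


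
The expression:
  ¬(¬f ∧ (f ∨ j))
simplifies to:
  f ∨ ¬j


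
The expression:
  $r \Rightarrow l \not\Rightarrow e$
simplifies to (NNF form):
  $\left(l \wedge \neg e\right) \vee \neg r$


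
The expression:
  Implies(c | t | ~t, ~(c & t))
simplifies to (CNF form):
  ~c | ~t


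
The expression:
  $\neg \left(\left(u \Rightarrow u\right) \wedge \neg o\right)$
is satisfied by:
  {o: True}


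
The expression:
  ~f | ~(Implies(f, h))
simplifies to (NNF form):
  ~f | ~h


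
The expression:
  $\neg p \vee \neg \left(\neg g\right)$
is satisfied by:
  {g: True, p: False}
  {p: False, g: False}
  {p: True, g: True}


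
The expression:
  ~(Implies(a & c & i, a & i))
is never true.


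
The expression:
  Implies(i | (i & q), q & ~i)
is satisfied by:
  {i: False}


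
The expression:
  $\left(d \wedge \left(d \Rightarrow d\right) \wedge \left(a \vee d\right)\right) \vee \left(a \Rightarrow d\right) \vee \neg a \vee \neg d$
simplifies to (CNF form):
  $\text{True}$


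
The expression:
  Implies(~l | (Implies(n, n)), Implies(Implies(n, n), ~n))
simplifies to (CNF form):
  ~n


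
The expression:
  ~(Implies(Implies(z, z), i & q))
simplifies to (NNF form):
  ~i | ~q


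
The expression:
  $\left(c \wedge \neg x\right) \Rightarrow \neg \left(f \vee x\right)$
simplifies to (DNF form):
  $x \vee \neg c \vee \neg f$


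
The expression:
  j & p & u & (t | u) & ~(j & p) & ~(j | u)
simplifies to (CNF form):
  False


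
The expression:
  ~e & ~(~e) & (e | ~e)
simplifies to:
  False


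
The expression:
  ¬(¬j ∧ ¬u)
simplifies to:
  j ∨ u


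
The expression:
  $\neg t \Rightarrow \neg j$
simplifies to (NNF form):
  $t \vee \neg j$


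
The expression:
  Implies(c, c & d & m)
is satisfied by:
  {d: True, m: True, c: False}
  {d: True, m: False, c: False}
  {m: True, d: False, c: False}
  {d: False, m: False, c: False}
  {d: True, c: True, m: True}


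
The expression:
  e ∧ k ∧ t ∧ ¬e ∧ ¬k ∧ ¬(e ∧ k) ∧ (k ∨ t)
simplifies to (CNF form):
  False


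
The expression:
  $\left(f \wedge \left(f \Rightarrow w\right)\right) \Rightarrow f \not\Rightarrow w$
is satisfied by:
  {w: False, f: False}
  {f: True, w: False}
  {w: True, f: False}


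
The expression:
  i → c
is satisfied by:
  {c: True, i: False}
  {i: False, c: False}
  {i: True, c: True}


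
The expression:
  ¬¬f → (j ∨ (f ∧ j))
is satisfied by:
  {j: True, f: False}
  {f: False, j: False}
  {f: True, j: True}


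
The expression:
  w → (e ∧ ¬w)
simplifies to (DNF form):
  ¬w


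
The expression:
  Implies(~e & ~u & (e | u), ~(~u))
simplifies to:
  True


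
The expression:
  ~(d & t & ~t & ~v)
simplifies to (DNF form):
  True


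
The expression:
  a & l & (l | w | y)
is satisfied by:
  {a: True, l: True}


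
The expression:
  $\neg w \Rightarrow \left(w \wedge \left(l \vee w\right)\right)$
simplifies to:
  $w$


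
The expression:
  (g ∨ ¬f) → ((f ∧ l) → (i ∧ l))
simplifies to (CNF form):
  i ∨ ¬f ∨ ¬g ∨ ¬l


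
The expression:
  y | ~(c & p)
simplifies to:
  y | ~c | ~p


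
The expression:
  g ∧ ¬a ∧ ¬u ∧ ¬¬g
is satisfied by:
  {g: True, u: False, a: False}


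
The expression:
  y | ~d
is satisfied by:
  {y: True, d: False}
  {d: False, y: False}
  {d: True, y: True}


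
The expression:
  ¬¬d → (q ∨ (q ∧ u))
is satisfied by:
  {q: True, d: False}
  {d: False, q: False}
  {d: True, q: True}


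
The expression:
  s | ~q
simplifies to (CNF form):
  s | ~q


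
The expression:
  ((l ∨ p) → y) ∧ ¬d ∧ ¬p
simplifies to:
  ¬d ∧ ¬p ∧ (y ∨ ¬l)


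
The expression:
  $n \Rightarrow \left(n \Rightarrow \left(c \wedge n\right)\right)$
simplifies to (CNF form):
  $c \vee \neg n$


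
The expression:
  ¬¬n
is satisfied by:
  {n: True}


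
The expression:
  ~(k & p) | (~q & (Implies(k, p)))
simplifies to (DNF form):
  ~k | ~p | ~q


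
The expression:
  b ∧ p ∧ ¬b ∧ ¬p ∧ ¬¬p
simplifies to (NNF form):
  False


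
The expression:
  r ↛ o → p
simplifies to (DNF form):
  o ∨ p ∨ ¬r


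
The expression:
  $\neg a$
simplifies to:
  $\neg a$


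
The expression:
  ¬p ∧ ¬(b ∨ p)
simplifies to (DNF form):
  ¬b ∧ ¬p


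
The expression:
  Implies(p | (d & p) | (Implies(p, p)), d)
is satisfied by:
  {d: True}


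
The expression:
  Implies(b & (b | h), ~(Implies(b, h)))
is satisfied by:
  {h: False, b: False}
  {b: True, h: False}
  {h: True, b: False}


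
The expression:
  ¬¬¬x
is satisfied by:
  {x: False}


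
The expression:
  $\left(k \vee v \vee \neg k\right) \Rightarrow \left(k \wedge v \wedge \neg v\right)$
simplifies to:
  $\text{False}$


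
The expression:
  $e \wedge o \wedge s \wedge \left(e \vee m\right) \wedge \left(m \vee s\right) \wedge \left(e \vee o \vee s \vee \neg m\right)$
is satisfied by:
  {e: True, s: True, o: True}


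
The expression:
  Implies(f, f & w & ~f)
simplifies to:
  ~f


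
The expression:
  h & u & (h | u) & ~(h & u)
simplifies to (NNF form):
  False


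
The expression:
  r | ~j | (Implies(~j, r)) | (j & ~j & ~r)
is always true.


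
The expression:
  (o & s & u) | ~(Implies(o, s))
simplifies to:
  o & (u | ~s)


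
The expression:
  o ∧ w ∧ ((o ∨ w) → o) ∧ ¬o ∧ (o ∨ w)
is never true.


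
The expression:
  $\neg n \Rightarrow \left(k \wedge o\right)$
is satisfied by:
  {n: True, k: True, o: True}
  {n: True, k: True, o: False}
  {n: True, o: True, k: False}
  {n: True, o: False, k: False}
  {k: True, o: True, n: False}


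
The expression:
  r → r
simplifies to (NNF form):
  True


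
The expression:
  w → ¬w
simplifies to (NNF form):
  ¬w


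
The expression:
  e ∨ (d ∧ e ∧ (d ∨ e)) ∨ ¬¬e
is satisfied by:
  {e: True}


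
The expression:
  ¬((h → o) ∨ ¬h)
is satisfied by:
  {h: True, o: False}


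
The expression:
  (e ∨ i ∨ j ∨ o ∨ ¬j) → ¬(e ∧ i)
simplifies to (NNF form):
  ¬e ∨ ¬i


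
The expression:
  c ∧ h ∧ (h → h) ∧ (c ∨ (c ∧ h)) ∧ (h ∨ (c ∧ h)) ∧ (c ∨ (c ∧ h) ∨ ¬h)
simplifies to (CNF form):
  c ∧ h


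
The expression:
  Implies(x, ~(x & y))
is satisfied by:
  {y: False, x: False}
  {x: True, y: False}
  {y: True, x: False}


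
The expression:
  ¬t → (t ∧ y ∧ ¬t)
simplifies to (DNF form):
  t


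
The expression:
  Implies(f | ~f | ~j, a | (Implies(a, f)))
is always true.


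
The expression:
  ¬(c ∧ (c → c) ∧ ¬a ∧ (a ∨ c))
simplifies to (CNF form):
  a ∨ ¬c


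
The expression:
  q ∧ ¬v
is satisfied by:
  {q: True, v: False}


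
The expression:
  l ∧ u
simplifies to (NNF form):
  l ∧ u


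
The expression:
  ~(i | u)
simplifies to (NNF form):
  ~i & ~u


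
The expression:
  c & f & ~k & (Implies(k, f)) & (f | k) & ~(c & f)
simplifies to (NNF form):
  False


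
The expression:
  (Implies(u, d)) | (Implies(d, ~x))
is always true.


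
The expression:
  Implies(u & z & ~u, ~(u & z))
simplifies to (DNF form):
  True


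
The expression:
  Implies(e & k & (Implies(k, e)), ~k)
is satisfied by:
  {k: False, e: False}
  {e: True, k: False}
  {k: True, e: False}


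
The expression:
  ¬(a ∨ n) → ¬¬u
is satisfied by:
  {n: True, a: True, u: True}
  {n: True, a: True, u: False}
  {n: True, u: True, a: False}
  {n: True, u: False, a: False}
  {a: True, u: True, n: False}
  {a: True, u: False, n: False}
  {u: True, a: False, n: False}


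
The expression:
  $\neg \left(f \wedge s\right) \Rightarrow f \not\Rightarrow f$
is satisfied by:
  {s: True, f: True}


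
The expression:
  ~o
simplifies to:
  ~o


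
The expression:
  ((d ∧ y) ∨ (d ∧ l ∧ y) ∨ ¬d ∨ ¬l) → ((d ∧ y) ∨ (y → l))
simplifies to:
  d ∨ l ∨ ¬y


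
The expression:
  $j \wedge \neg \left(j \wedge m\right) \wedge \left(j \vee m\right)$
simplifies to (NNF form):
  $j \wedge \neg m$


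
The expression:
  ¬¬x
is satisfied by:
  {x: True}


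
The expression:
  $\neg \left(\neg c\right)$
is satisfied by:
  {c: True}


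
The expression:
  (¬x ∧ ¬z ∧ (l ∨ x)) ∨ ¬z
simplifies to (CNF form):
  ¬z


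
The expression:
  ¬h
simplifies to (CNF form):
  ¬h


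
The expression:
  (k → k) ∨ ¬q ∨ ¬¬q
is always true.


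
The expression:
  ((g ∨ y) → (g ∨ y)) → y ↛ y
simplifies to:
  False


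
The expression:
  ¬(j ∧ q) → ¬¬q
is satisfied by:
  {q: True}


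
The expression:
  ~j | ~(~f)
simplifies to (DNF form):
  f | ~j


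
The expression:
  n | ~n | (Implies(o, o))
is always true.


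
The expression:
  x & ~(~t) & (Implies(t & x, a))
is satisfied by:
  {t: True, a: True, x: True}


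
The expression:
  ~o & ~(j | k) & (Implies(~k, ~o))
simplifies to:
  ~j & ~k & ~o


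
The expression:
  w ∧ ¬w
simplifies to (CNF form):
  False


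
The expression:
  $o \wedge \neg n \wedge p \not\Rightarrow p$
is never true.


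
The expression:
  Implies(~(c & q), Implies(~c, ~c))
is always true.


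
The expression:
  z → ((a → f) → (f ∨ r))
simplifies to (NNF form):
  a ∨ f ∨ r ∨ ¬z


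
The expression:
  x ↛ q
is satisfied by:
  {x: True, q: False}


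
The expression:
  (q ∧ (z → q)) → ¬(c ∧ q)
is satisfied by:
  {c: False, q: False}
  {q: True, c: False}
  {c: True, q: False}


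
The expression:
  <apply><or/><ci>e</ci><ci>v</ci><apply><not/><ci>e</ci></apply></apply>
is always true.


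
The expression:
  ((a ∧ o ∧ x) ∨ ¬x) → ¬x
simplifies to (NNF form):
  ¬a ∨ ¬o ∨ ¬x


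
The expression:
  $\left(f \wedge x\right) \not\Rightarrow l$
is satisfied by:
  {x: True, f: True, l: False}


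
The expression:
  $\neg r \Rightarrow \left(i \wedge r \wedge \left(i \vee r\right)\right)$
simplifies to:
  $r$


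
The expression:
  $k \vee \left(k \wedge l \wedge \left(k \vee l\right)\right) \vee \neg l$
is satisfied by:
  {k: True, l: False}
  {l: False, k: False}
  {l: True, k: True}


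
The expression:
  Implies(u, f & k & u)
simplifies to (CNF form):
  (f | ~u) & (k | ~u)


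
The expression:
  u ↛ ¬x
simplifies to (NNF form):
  u ∧ x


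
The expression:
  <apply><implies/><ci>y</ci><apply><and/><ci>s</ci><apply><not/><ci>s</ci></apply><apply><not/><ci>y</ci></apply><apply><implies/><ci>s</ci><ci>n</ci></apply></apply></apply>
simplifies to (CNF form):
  <apply><not/><ci>y</ci></apply>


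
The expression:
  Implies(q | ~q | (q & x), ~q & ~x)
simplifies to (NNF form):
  ~q & ~x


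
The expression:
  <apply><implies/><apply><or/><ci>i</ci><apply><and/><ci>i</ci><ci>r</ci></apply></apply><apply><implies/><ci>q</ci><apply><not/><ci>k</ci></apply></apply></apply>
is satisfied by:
  {k: False, q: False, i: False}
  {i: True, k: False, q: False}
  {q: True, k: False, i: False}
  {i: True, q: True, k: False}
  {k: True, i: False, q: False}
  {i: True, k: True, q: False}
  {q: True, k: True, i: False}


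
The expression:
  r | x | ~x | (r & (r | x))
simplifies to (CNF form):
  True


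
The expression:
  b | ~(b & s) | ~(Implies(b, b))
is always true.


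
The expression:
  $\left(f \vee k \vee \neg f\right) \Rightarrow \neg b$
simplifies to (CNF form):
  $\neg b$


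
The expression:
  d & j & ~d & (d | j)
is never true.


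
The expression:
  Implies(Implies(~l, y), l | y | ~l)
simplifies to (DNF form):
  True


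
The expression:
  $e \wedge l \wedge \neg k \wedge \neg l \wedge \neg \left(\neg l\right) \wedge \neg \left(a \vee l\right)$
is never true.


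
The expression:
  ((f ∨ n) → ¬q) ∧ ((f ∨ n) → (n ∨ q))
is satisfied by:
  {q: False, f: False, n: False}
  {n: True, q: False, f: False}
  {n: True, f: True, q: False}
  {q: True, f: False, n: False}


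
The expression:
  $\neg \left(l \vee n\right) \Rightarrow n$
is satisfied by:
  {n: True, l: True}
  {n: True, l: False}
  {l: True, n: False}


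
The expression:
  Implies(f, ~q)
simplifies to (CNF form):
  ~f | ~q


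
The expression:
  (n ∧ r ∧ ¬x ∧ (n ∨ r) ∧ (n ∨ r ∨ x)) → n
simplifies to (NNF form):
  True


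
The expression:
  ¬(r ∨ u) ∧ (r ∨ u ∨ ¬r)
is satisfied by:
  {u: False, r: False}


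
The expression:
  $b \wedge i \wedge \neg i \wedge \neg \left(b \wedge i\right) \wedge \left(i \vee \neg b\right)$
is never true.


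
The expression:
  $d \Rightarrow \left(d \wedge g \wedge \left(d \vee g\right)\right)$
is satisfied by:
  {g: True, d: False}
  {d: False, g: False}
  {d: True, g: True}


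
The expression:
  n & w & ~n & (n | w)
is never true.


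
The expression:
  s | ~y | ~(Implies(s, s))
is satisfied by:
  {s: True, y: False}
  {y: False, s: False}
  {y: True, s: True}


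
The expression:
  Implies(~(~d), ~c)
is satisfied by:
  {c: False, d: False}
  {d: True, c: False}
  {c: True, d: False}


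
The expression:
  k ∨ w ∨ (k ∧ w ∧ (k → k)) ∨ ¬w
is always true.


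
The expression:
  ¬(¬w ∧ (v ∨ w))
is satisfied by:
  {w: True, v: False}
  {v: False, w: False}
  {v: True, w: True}


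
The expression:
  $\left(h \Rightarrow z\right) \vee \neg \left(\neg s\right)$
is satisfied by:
  {z: True, s: True, h: False}
  {z: True, h: False, s: False}
  {s: True, h: False, z: False}
  {s: False, h: False, z: False}
  {z: True, s: True, h: True}
  {z: True, h: True, s: False}
  {s: True, h: True, z: False}


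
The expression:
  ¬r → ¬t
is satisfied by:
  {r: True, t: False}
  {t: False, r: False}
  {t: True, r: True}


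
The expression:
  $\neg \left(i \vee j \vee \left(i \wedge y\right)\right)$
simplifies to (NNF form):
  $\neg i \wedge \neg j$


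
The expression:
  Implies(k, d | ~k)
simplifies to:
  d | ~k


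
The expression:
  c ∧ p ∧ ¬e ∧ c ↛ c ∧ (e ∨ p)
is never true.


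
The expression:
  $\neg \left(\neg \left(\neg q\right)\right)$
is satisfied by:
  {q: False}


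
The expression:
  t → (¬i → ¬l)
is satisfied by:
  {i: True, l: False, t: False}
  {l: False, t: False, i: False}
  {i: True, t: True, l: False}
  {t: True, l: False, i: False}
  {i: True, l: True, t: False}
  {l: True, i: False, t: False}
  {i: True, t: True, l: True}


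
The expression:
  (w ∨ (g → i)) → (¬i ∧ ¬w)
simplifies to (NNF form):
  ¬i ∧ ¬w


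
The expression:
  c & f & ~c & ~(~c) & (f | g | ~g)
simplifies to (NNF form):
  False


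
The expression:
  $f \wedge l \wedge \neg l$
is never true.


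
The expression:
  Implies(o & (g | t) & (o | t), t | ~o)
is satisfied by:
  {t: True, g: False, o: False}
  {g: False, o: False, t: False}
  {t: True, o: True, g: False}
  {o: True, g: False, t: False}
  {t: True, g: True, o: False}
  {g: True, t: False, o: False}
  {t: True, o: True, g: True}


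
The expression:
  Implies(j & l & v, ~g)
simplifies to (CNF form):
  ~g | ~j | ~l | ~v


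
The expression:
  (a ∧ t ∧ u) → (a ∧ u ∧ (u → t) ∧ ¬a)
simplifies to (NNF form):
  ¬a ∨ ¬t ∨ ¬u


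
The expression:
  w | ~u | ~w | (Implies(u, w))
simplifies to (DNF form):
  True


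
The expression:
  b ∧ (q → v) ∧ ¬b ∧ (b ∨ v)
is never true.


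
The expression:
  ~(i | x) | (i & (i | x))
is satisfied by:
  {i: True, x: False}
  {x: False, i: False}
  {x: True, i: True}


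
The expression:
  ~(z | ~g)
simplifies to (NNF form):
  g & ~z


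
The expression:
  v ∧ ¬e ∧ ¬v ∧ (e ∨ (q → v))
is never true.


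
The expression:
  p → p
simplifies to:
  True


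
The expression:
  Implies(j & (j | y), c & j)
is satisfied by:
  {c: True, j: False}
  {j: False, c: False}
  {j: True, c: True}


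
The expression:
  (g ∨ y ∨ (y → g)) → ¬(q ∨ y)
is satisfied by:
  {q: False, y: False}


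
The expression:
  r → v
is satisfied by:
  {v: True, r: False}
  {r: False, v: False}
  {r: True, v: True}


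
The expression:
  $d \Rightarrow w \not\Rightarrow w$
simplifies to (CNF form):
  $\neg d$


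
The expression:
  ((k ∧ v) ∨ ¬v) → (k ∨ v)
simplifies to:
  k ∨ v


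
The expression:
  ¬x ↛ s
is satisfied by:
  {s: True, x: False}
  {x: False, s: False}
  {x: True, s: True}


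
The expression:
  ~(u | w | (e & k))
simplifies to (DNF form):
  (~e & ~u & ~w) | (~k & ~u & ~w)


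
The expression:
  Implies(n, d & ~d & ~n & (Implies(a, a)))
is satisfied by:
  {n: False}


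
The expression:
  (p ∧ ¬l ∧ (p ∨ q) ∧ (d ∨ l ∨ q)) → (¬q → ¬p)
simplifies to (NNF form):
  l ∨ q ∨ ¬d ∨ ¬p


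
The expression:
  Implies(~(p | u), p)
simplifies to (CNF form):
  p | u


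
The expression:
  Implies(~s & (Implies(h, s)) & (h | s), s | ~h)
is always true.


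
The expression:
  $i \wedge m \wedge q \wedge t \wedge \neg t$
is never true.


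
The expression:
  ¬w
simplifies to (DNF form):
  ¬w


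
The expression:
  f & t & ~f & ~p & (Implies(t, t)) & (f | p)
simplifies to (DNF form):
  False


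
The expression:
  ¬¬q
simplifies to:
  q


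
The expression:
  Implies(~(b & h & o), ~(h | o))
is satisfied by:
  {b: True, o: False, h: False}
  {b: False, o: False, h: False}
  {o: True, h: True, b: True}


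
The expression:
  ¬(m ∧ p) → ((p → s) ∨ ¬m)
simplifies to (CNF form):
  True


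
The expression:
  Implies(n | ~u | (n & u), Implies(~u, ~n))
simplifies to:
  u | ~n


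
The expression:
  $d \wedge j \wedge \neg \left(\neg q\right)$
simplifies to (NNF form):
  $d \wedge j \wedge q$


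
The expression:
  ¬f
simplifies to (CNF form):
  ¬f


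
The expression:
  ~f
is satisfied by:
  {f: False}


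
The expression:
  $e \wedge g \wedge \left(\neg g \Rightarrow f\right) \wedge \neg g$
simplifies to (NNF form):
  $\text{False}$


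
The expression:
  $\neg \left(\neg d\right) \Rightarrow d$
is always true.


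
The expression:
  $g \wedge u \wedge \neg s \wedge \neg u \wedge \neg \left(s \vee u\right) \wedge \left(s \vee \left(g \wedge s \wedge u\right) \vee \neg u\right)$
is never true.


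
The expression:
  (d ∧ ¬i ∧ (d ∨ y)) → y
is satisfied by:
  {i: True, y: True, d: False}
  {i: True, d: False, y: False}
  {y: True, d: False, i: False}
  {y: False, d: False, i: False}
  {i: True, y: True, d: True}
  {i: True, d: True, y: False}
  {y: True, d: True, i: False}


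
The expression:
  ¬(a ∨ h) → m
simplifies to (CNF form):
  a ∨ h ∨ m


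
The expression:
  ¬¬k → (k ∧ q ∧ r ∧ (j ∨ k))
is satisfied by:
  {q: True, r: True, k: False}
  {q: True, r: False, k: False}
  {r: True, q: False, k: False}
  {q: False, r: False, k: False}
  {q: True, k: True, r: True}


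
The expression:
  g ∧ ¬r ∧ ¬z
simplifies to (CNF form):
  g ∧ ¬r ∧ ¬z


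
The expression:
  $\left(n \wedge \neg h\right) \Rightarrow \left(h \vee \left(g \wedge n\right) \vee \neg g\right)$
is always true.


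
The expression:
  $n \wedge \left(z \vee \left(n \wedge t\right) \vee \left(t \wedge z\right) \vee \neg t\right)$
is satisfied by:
  {n: True}


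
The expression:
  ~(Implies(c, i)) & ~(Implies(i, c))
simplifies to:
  False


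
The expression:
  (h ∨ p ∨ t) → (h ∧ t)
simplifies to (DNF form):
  (h ∧ t) ∨ (h ∧ ¬h) ∨ (h ∧ t ∧ ¬p) ∨ (h ∧ t ∧ ¬t) ∨ (h ∧ ¬h ∧ ¬p) ∨ (h ∧ ¬h ∧ ¬t) ∨ (t ∧ ¬p ∧ ¬t) ∨ (¬h ∧ ¬p ∧ ¬t)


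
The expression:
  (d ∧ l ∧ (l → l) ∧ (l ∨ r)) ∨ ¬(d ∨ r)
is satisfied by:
  {l: True, d: False, r: False}
  {d: False, r: False, l: False}
  {l: True, d: True, r: False}
  {r: True, l: True, d: True}


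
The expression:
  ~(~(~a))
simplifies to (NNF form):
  ~a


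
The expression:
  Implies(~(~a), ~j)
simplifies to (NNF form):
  ~a | ~j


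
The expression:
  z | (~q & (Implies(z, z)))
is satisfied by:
  {z: True, q: False}
  {q: False, z: False}
  {q: True, z: True}


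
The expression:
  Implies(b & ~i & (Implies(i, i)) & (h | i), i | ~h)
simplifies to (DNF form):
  i | ~b | ~h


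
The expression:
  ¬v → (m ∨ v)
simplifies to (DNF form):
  m ∨ v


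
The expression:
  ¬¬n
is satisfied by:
  {n: True}


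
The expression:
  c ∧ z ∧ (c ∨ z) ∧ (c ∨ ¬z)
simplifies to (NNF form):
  c ∧ z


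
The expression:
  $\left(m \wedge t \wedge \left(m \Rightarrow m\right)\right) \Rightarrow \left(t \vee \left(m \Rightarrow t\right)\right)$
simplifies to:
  $\text{True}$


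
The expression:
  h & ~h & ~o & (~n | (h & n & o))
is never true.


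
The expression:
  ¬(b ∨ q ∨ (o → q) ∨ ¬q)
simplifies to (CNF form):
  False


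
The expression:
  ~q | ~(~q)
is always true.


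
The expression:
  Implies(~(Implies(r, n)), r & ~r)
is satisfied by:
  {n: True, r: False}
  {r: False, n: False}
  {r: True, n: True}


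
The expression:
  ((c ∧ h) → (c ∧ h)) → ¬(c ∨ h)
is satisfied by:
  {h: False, c: False}


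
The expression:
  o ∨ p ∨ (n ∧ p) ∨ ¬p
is always true.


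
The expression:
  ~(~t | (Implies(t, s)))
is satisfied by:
  {t: True, s: False}


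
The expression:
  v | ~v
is always true.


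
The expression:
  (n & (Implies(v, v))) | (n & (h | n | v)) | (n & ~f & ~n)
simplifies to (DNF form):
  n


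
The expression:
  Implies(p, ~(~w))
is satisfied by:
  {w: True, p: False}
  {p: False, w: False}
  {p: True, w: True}


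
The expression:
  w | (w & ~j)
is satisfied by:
  {w: True}


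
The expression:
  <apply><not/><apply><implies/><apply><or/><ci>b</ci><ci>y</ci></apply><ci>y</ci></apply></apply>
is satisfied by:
  {b: True, y: False}


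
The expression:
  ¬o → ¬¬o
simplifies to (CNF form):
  o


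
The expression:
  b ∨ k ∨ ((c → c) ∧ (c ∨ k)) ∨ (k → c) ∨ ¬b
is always true.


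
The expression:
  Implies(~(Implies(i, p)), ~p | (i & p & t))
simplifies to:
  True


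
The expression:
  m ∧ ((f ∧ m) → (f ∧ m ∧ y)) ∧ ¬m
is never true.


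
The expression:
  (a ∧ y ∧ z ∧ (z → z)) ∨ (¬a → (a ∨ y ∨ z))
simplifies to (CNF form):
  a ∨ y ∨ z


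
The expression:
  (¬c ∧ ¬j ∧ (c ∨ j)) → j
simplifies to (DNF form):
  True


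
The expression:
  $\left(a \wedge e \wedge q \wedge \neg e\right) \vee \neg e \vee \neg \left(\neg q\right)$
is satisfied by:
  {q: True, e: False}
  {e: False, q: False}
  {e: True, q: True}


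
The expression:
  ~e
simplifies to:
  ~e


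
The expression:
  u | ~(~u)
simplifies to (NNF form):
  u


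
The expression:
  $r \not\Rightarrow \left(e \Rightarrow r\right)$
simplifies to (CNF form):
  $\text{False}$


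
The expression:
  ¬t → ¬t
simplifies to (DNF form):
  True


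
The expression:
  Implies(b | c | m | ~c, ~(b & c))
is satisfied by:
  {c: False, b: False}
  {b: True, c: False}
  {c: True, b: False}


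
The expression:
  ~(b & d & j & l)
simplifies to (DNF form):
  ~b | ~d | ~j | ~l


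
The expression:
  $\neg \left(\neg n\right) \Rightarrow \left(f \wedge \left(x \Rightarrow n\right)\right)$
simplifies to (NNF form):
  $f \vee \neg n$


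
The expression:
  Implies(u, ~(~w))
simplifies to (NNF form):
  w | ~u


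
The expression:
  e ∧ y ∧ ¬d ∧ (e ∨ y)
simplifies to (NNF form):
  e ∧ y ∧ ¬d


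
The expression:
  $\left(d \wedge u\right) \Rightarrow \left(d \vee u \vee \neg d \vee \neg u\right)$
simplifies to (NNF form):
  $\text{True}$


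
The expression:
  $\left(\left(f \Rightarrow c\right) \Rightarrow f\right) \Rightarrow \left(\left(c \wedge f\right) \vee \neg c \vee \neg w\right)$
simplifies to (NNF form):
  $\text{True}$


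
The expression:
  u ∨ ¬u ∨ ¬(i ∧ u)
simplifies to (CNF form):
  True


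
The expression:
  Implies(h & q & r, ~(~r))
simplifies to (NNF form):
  True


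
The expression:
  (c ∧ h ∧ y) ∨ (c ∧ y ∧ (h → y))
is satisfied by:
  {c: True, y: True}


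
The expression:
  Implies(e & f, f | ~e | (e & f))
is always true.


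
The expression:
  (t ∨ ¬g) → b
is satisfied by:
  {b: True, g: True, t: False}
  {b: True, t: False, g: False}
  {b: True, g: True, t: True}
  {b: True, t: True, g: False}
  {g: True, t: False, b: False}


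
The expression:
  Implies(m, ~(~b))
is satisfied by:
  {b: True, m: False}
  {m: False, b: False}
  {m: True, b: True}


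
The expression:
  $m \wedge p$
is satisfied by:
  {m: True, p: True}


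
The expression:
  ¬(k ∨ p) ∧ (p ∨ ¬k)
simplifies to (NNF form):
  ¬k ∧ ¬p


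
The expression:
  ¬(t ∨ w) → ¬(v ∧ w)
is always true.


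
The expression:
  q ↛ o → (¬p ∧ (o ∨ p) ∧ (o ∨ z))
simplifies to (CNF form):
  o ∨ ¬q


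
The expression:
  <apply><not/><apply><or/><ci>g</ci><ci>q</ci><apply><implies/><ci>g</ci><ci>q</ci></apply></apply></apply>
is never true.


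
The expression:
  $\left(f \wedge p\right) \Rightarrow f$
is always true.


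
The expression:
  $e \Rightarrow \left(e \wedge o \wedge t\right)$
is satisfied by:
  {t: True, o: True, e: False}
  {t: True, o: False, e: False}
  {o: True, t: False, e: False}
  {t: False, o: False, e: False}
  {t: True, e: True, o: True}


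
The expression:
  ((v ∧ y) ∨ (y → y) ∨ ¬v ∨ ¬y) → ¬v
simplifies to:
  ¬v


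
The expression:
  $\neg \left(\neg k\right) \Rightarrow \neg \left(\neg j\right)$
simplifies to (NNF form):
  $j \vee \neg k$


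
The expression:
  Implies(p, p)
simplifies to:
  True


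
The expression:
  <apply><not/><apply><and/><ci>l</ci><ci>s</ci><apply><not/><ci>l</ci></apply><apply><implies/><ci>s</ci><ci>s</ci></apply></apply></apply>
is always true.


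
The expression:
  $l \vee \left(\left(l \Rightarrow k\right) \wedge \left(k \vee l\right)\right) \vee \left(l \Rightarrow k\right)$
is always true.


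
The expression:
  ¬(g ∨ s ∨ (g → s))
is never true.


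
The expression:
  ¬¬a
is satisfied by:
  {a: True}


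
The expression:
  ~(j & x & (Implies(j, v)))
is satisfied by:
  {v: False, x: False, j: False}
  {j: True, v: False, x: False}
  {x: True, v: False, j: False}
  {j: True, x: True, v: False}
  {v: True, j: False, x: False}
  {j: True, v: True, x: False}
  {x: True, v: True, j: False}


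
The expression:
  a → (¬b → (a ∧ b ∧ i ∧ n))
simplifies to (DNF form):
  b ∨ ¬a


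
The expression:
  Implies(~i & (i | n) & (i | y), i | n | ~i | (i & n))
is always true.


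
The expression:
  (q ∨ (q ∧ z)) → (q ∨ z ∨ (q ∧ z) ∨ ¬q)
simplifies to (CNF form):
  True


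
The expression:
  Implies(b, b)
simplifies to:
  True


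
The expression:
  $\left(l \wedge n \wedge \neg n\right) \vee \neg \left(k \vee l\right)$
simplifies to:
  $\neg k \wedge \neg l$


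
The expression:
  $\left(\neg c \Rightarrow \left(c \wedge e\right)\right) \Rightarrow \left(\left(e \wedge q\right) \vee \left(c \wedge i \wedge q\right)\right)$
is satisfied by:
  {q: True, e: True, i: True, c: False}
  {q: True, e: True, i: False, c: False}
  {q: True, i: True, c: False, e: False}
  {q: True, i: False, c: False, e: False}
  {e: True, i: True, c: False, q: False}
  {e: True, i: False, c: False, q: False}
  {i: True, e: False, c: False, q: False}
  {i: False, e: False, c: False, q: False}
  {q: True, e: True, c: True, i: True}
  {q: True, e: True, c: True, i: False}
  {q: True, c: True, i: True, e: False}


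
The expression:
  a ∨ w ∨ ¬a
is always true.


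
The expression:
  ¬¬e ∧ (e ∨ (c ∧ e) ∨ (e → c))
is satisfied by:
  {e: True}


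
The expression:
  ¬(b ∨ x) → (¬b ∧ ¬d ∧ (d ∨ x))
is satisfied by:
  {b: True, x: True}
  {b: True, x: False}
  {x: True, b: False}


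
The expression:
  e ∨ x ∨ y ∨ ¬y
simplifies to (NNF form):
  True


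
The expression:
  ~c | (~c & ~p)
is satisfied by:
  {c: False}


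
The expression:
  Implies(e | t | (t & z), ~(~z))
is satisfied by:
  {z: True, t: False, e: False}
  {z: True, e: True, t: False}
  {z: True, t: True, e: False}
  {z: True, e: True, t: True}
  {e: False, t: False, z: False}


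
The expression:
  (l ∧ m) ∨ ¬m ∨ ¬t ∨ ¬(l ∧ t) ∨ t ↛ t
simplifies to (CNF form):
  True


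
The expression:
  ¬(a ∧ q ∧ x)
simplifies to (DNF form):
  ¬a ∨ ¬q ∨ ¬x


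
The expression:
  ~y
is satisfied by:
  {y: False}


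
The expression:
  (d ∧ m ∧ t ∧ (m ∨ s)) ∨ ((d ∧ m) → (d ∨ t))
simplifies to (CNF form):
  True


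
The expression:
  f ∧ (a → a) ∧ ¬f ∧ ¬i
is never true.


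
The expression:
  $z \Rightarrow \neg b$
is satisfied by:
  {z: False, b: False}
  {b: True, z: False}
  {z: True, b: False}


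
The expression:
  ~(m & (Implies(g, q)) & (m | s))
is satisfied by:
  {g: True, m: False, q: False}
  {g: False, m: False, q: False}
  {q: True, g: True, m: False}
  {q: True, g: False, m: False}
  {m: True, g: True, q: False}


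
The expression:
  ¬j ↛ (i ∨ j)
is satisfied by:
  {i: False, j: False}


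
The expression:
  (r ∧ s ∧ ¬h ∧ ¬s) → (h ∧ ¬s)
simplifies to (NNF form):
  True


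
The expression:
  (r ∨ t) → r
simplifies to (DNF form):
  r ∨ ¬t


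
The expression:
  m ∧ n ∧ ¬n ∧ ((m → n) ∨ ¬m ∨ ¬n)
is never true.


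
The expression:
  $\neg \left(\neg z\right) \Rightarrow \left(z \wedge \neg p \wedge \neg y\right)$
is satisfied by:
  {p: False, z: False, y: False}
  {y: True, p: False, z: False}
  {p: True, y: False, z: False}
  {y: True, p: True, z: False}
  {z: True, y: False, p: False}


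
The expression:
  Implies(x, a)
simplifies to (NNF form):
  a | ~x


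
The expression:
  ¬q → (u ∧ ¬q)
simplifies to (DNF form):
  q ∨ u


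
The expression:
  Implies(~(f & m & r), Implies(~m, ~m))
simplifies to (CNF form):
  True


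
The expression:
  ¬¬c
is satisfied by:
  {c: True}


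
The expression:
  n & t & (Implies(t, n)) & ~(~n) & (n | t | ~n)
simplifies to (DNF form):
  n & t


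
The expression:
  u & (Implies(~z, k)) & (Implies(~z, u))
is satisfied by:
  {k: True, z: True, u: True}
  {k: True, u: True, z: False}
  {z: True, u: True, k: False}


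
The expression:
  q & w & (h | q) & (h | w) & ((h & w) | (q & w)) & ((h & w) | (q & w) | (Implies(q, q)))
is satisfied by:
  {w: True, q: True}


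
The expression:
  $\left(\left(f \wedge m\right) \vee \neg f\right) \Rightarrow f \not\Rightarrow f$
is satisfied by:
  {f: True, m: False}


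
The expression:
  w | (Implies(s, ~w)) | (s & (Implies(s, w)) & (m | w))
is always true.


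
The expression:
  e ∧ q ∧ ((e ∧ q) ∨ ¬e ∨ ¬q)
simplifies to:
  e ∧ q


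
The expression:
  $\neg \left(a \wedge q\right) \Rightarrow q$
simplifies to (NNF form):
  $q$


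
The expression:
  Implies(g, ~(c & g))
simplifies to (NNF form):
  ~c | ~g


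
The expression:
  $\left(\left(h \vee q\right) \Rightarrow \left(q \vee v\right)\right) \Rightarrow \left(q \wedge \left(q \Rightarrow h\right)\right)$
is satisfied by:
  {h: True, q: True, v: False}
  {h: True, v: False, q: False}
  {h: True, q: True, v: True}


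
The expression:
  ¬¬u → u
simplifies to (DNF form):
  True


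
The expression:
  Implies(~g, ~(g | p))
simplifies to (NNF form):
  g | ~p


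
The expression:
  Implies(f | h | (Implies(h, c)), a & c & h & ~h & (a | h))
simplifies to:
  False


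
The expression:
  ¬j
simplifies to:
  ¬j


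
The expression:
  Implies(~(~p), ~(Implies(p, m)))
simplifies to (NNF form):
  ~m | ~p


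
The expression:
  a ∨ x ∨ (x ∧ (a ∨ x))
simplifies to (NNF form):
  a ∨ x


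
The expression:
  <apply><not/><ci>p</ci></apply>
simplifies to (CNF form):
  <apply><not/><ci>p</ci></apply>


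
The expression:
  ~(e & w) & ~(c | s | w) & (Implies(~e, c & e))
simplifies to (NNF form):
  e & ~c & ~s & ~w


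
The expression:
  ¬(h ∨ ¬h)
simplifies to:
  False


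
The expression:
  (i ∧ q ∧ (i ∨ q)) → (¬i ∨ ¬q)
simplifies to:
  ¬i ∨ ¬q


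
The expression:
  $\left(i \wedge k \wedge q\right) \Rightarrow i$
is always true.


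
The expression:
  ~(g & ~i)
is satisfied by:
  {i: True, g: False}
  {g: False, i: False}
  {g: True, i: True}


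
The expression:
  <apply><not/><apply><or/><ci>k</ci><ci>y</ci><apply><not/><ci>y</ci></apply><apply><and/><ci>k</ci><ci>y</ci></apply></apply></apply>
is never true.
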